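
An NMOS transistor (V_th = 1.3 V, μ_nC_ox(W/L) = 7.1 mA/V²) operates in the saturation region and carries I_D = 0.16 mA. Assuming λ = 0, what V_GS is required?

V_GS = 1.51 V

In saturation I_D = ½ k_n (V_GS − V_th)², so V_GS − V_th = √(2 I_D / k_n) = √(2 × 0.16 / 7.1) = 0.212 V.
V_GS = 1.3 + 0.212 = 1.51 V.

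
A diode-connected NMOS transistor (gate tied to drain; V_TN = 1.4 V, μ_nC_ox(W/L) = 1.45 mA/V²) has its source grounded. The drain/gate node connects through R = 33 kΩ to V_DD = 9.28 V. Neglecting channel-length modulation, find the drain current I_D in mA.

I_D = 0.222 mA

With gate tied to drain, V_GS = V_DS ≥ V_GS − V_TN, so the device is in saturation.
KCL at the drain: ½ k_n (V_GS − V_TN)² = (V_DD − V_GS)/R.
Let x = V_GS − 1.4. Then 23.9 x² + x − 7.88 = 0, giving x = 0.553 V (positive root), so V_GS = 1.95 V.
I_D = (V_DD − V_GS)/R = (9.28 − 1.95) / 33 = 0.222 mA.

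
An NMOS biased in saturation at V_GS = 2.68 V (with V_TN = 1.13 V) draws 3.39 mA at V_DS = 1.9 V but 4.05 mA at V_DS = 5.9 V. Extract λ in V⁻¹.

With V_GS fixed, I_D ∝ (1 + λ V_DS) in saturation, so I_D2/I_D1 = (1 + λ V_DS2)/(1 + λ V_DS1).
4.05/3.39 = 1.195 = (1 + 5.9 λ)/(1 + 1.9 λ).
Solving: λ (I_D1 V_DS2 − I_D2 V_DS1) = I_D2 − I_D1, so λ = (4.05 − 3.39) / (3.39 × 5.9 − 4.05 × 1.9) = 0.66 / 12.3 = 0.0536 V⁻¹.

λ = 0.0536 V⁻¹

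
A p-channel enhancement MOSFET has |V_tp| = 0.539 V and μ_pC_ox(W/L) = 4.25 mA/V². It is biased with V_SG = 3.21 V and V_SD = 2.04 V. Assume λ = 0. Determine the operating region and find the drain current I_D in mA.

V_ov = V_SG − |V_tp| = 3.21 − 0.539 = 2.67 V.
Since V_SD = 2.04 V < V_ov = 2.67 V, the device is in the triode region.
I_D = k_p [V_ov · V_SD − ½ V_SD²] = 4.25 × [2.67 × 2.04 − 0.5 × 2.04²] = 14.3 mA.

Triode; I_D = 14.3 mA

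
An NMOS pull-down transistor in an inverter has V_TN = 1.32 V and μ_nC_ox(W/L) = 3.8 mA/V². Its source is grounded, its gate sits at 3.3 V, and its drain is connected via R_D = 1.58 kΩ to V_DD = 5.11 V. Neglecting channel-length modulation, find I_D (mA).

V_GS = V_G = 3.3 V, so V_ov = 3.3 − 1.32 = 1.98 V.
Assume saturation: I_D = ½ k_n V_ov² = 0.5 × 3.8 × 1.98² = 7.45 mA, giving V_DS = V_DD − I_D R_D = 5.11 − 7.45 × 1.58 = -6.66 V.
But -6.66 V < V_ov = 1.98 V, so the device is actually in triode.
In triode I_D = k_n[V_ov V_DS − ½ V_DS²] and I_D = (V_DD − V_DS)/R_D. Equating: 3 V_DS² − 12.89 V_DS + 5.11 = 0, giving V_DS = 0.442 V (the root below V_ov).
I_D = (5.11 − 0.442) / 1.58 = 2.95 mA.

I_D = 2.95 mA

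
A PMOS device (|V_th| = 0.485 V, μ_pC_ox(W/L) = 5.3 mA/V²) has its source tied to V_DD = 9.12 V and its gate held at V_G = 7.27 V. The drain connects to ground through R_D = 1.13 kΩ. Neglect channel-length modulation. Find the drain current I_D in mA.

I_D = 4.94 mA

V_SG = V_DD − V_G = 9.12 − 7.27 = 1.85 V, so V_ov = 1.85 − 0.485 = 1.36 V.
Assume saturation: I_D = ½ k_p V_ov² = 0.5 × 5.3 × 1.36² = 4.94 mA, giving V_SD = V_DD − I_D R_D = 9.12 − 4.94 × 1.13 = 3.54 V.
V_SD = 3.54 V ≥ V_ov = 1.36 V, confirming saturation.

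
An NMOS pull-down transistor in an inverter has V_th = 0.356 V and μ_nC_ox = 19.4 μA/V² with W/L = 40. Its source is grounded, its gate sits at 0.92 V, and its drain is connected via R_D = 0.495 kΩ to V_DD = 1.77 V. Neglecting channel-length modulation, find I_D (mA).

V_GS = V_G = 0.92 V, so V_ov = 0.92 − 0.356 = 0.564 V.
k_n = μ_nC_ox · (W/L) = 0.776 mA/V².
Assume saturation: I_D = ½ k_n V_ov² = 0.5 × 0.776 × 0.564² = 0.123 mA, giving V_DS = V_DD − I_D R_D = 1.77 − 0.123 × 0.495 = 1.71 V.
V_DS = 1.71 V ≥ V_ov = 0.564 V, confirming saturation.

I_D = 0.123 mA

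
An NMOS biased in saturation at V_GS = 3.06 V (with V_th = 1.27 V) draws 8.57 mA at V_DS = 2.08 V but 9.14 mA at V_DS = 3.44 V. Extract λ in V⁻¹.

λ = 0.0544 V⁻¹

With V_GS fixed, I_D ∝ (1 + λ V_DS) in saturation, so I_D2/I_D1 = (1 + λ V_DS2)/(1 + λ V_DS1).
9.14/8.57 = 1.067 = (1 + 3.44 λ)/(1 + 2.08 λ).
Solving: λ (I_D1 V_DS2 − I_D2 V_DS1) = I_D2 − I_D1, so λ = (9.14 − 8.57) / (8.57 × 3.44 − 9.14 × 2.08) = 0.57 / 10.5 = 0.0544 V⁻¹.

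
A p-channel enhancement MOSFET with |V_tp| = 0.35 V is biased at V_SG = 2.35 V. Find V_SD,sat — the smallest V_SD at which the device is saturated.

V_SD,sat = 2.00 V

The boundary between triode and saturation is V_SD = V_SG − |V_tp| = V_ov.
V_ov = 2.35 − 0.35 = 2 V.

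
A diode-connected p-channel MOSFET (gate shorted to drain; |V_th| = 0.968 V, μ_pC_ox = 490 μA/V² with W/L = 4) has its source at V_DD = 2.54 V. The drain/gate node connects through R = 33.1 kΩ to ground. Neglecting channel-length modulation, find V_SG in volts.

V_SG = 1.17 V

With gate tied to drain, V_SG = V_SD ≥ V_SG − |V_th|, so the device is in saturation.
k_p = μ_pC_ox · (W/L) = 1.96 mA/V².
KCL at the drain: ½ k_p (V_SG − |V_th|)² = (V_DD − V_SG)/R.
Let x = V_SG − 0.968. Then 32.4 x² + x − 1.572 = 0, giving x = 0.205 V (positive root), so V_SG = 1.17 V.
I_D = (V_DD − V_SG)/R = (2.54 − 1.17) / 33.1 = 0.0413 mA.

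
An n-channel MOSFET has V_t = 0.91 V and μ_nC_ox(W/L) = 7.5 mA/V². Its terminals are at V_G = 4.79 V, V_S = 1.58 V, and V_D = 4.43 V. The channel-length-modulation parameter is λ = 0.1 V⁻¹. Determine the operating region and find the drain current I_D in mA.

V_GS = V_G − V_S = 4.79 − 1.58 = 3.21 V; V_DS = V_D − V_S = 4.43 − 1.58 = 2.85 V.
V_ov = V_GS − V_t = 3.21 − 0.91 = 2.3 V.
Since V_DS = 2.85 V ≥ V_ov = 2.3 V, the device is in saturation.
I_D = ½ k_n V_ov² (1 + λ V_DS) = 0.5 × 7.5 × 2.3² × (1 + 0.1 × 2.85) = 25.5 mA.

Saturation; I_D = 25.5 mA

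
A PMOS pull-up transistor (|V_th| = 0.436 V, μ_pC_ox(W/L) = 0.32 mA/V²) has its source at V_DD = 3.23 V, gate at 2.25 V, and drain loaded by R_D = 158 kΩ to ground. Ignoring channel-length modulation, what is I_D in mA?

V_SG = V_DD − V_G = 3.23 − 2.25 = 0.98 V, so V_ov = 0.98 − 0.436 = 0.544 V.
Assume saturation: I_D = ½ k_p V_ov² = 0.5 × 0.32 × 0.544² = 0.0473 mA, giving V_SD = V_DD − I_D R_D = 3.23 − 0.0473 × 158 = -4.25 V.
But -4.25 V < V_ov = 0.544 V, so the device is actually in triode.
In triode I_D = k_p[V_ov V_SD − ½ V_SD²] and I_D = (V_DD − V_SD)/R_D. Equating: 25.3 V_SD² − 28.5 V_SD + 3.23 = 0, giving V_SD = 0.128 V (the root below V_ov).
I_D = (3.23 − 0.128) / 158 = 0.0196 mA.

I_D = 0.0196 mA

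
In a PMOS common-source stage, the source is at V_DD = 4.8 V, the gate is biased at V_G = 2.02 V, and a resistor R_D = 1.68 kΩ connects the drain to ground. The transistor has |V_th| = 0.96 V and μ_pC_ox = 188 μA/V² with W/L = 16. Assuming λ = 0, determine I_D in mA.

I_D = 2.53 mA

V_SG = V_DD − V_G = 4.8 − 2.02 = 2.78 V, so V_ov = 2.78 − 0.96 = 1.82 V.
k_p = μ_pC_ox · (W/L) = 3.008 mA/V².
Assume saturation: I_D = ½ k_p V_ov² = 0.5 × 3.008 × 1.82² = 4.98 mA, giving V_SD = V_DD − I_D R_D = 4.8 − 4.98 × 1.68 = -3.57 V.
But -3.57 V < V_ov = 1.82 V, so the device is actually in triode.
In triode I_D = k_p[V_ov V_SD − ½ V_SD²] and I_D = (V_DD − V_SD)/R_D. Equating: 2.53 V_SD² − 10.2 V_SD + 4.8 = 0, giving V_SD = 0.544 V (the root below V_ov).
I_D = (4.8 − 0.544) / 1.68 = 2.53 mA.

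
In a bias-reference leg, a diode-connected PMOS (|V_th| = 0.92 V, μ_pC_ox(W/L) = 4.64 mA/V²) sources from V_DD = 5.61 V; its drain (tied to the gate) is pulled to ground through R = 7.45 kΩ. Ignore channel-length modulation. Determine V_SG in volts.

With gate tied to drain, V_SG = V_SD ≥ V_SG − |V_th|, so the device is in saturation.
KCL at the drain: ½ k_p (V_SG − |V_th|)² = (V_DD − V_SG)/R.
Let x = V_SG − 0.92. Then 17.3 x² + x − 4.69 = 0, giving x = 0.493 V (positive root), so V_SG = 1.41 V.
I_D = (V_DD − V_SG)/R = (5.61 − 1.41) / 7.45 = 0.563 mA.

V_SG = 1.41 V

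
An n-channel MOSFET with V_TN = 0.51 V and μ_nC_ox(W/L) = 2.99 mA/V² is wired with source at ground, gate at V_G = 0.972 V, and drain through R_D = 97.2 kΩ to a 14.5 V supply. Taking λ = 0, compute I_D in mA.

V_GS = V_G = 0.972 V, so V_ov = 0.972 − 0.51 = 0.462 V.
Assume saturation: I_D = ½ k_n V_ov² = 0.5 × 2.99 × 0.462² = 0.319 mA, giving V_DS = V_DD − I_D R_D = 14.5 − 0.319 × 97.2 = -16.5 V.
But -16.5 V < V_ov = 0.462 V, so the device is actually in triode.
In triode I_D = k_n[V_ov V_DS − ½ V_DS²] and I_D = (V_DD − V_DS)/R_D. Equating: 145 V_DS² − 135.3 V_DS + 14.5 = 0, giving V_DS = 0.124 V (the root below V_ov).
I_D = (14.5 − 0.124) / 97.2 = 0.148 mA.

I_D = 0.148 mA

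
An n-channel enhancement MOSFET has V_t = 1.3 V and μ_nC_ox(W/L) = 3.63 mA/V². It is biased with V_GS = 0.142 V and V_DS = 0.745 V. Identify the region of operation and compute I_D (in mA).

V_GS = 0.142 V < V_t = 1.3 V, so the transistor is in cutoff.

Cutoff; I_D = 0 mA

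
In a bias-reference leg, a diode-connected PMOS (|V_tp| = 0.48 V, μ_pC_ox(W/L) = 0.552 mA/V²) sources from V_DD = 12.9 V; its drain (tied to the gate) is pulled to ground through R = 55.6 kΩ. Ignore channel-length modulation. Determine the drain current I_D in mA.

I_D = 0.208 mA

With gate tied to drain, V_SG = V_SD ≥ V_SG − |V_tp|, so the device is in saturation.
KCL at the drain: ½ k_p (V_SG − |V_tp|)² = (V_DD − V_SG)/R.
Let x = V_SG − 0.48. Then 15.3 x² + x − 12.42 = 0, giving x = 0.868 V (positive root), so V_SG = 1.35 V.
I_D = (V_DD − V_SG)/R = (12.9 − 1.35) / 55.6 = 0.208 mA.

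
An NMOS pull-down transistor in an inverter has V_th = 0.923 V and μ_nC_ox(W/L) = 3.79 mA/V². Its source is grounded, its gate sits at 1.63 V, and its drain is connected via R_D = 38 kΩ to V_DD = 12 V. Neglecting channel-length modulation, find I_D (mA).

I_D = 0.312 mA

V_GS = V_G = 1.63 V, so V_ov = 1.63 − 0.923 = 0.707 V.
Assume saturation: I_D = ½ k_n V_ov² = 0.5 × 3.79 × 0.707² = 0.947 mA, giving V_DS = V_DD − I_D R_D = 12 − 0.947 × 38 = -24 V.
But -24 V < V_ov = 0.707 V, so the device is actually in triode.
In triode I_D = k_n[V_ov V_DS − ½ V_DS²] and I_D = (V_DD − V_DS)/R_D. Equating: 72 V_DS² − 102.8 V_DS + 12 = 0, giving V_DS = 0.128 V (the root below V_ov).
I_D = (12 − 0.128) / 38 = 0.312 mA.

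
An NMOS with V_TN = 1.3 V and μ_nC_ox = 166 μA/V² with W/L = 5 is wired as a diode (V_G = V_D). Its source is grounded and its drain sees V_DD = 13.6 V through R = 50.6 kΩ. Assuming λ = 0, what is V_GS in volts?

With gate tied to drain, V_GS = V_DS ≥ V_GS − V_TN, so the device is in saturation.
k_n = μ_nC_ox · (W/L) = 0.83 mA/V².
KCL at the drain: ½ k_n (V_GS − V_TN)² = (V_DD − V_GS)/R.
Let x = V_GS − 1.3. Then 21 x² + x − 12.3 = 0, giving x = 0.742 V (positive root), so V_GS = 2.04 V.
I_D = (V_DD − V_GS)/R = (13.6 − 2.04) / 50.6 = 0.228 mA.

V_GS = 2.04 V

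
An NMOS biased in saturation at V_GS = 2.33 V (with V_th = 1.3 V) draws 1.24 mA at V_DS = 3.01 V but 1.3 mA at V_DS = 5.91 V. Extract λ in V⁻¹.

λ = 0.0176 V⁻¹

With V_GS fixed, I_D ∝ (1 + λ V_DS) in saturation, so I_D2/I_D1 = (1 + λ V_DS2)/(1 + λ V_DS1).
1.3/1.24 = 1.048 = (1 + 5.91 λ)/(1 + 3.01 λ).
Solving: λ (I_D1 V_DS2 − I_D2 V_DS1) = I_D2 − I_D1, so λ = (1.3 − 1.24) / (1.24 × 5.91 − 1.3 × 3.01) = 0.06 / 3.42 = 0.0176 V⁻¹.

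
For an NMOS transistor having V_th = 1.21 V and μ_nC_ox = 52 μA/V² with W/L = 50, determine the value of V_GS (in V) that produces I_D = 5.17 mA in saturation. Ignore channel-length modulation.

k_n = μ_nC_ox · (W/L) = 2.6 mA/V².
In saturation I_D = ½ k_n (V_GS − V_th)², so V_GS − V_th = √(2 I_D / k_n) = √(2 × 5.17 / 2.6) = 1.99 V.
V_GS = 1.21 + 1.99 = 3.2 V.

V_GS = 3.20 V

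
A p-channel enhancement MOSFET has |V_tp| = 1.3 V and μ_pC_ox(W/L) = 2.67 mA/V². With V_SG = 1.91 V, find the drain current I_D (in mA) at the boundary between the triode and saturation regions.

I_D = 0.497 mA

At the boundary V_SD = V_ov = V_SG − |V_tp| = 1.91 − 1.3 = 0.61 V.
I_D = ½ k_p V_ov² = 0.5 × 2.67 × 0.61² = 0.497 mA.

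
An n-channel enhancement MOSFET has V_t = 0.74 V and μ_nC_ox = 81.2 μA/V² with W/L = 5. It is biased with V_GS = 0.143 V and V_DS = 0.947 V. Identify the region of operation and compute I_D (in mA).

V_GS = 0.143 V < V_t = 0.74 V, so the transistor is in cutoff.

Cutoff; I_D = 0 mA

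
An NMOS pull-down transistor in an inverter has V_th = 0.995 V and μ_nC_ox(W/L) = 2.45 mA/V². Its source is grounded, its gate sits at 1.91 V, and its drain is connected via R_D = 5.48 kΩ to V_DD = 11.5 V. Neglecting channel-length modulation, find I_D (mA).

V_GS = V_G = 1.91 V, so V_ov = 1.91 − 0.995 = 0.915 V.
Assume saturation: I_D = ½ k_n V_ov² = 0.5 × 2.45 × 0.915² = 1.03 mA, giving V_DS = V_DD − I_D R_D = 11.5 − 1.03 × 5.48 = 5.88 V.
V_DS = 5.88 V ≥ V_ov = 0.915 V, confirming saturation.

I_D = 1.03 mA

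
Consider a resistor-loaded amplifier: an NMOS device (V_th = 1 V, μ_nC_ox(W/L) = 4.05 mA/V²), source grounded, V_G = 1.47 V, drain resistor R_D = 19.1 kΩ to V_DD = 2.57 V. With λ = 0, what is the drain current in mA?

V_GS = V_G = 1.47 V, so V_ov = 1.47 − 1 = 0.47 V.
Assume saturation: I_D = ½ k_n V_ov² = 0.5 × 4.05 × 0.47² = 0.447 mA, giving V_DS = V_DD − I_D R_D = 2.57 − 0.447 × 19.1 = -5.97 V.
But -5.97 V < V_ov = 0.47 V, so the device is actually in triode.
In triode I_D = k_n[V_ov V_DS − ½ V_DS²] and I_D = (V_DD − V_DS)/R_D. Equating: 38.7 V_DS² − 37.36 V_DS + 2.57 = 0, giving V_DS = 0.0746 V (the root below V_ov).
I_D = (2.57 − 0.0746) / 19.1 = 0.131 mA.

I_D = 0.131 mA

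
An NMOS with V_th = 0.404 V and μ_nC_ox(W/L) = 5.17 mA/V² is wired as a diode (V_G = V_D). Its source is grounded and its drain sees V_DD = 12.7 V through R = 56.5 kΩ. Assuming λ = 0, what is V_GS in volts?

V_GS = 0.691 V

With gate tied to drain, V_GS = V_DS ≥ V_GS − V_th, so the device is in saturation.
KCL at the drain: ½ k_n (V_GS − V_th)² = (V_DD − V_GS)/R.
Let x = V_GS − 0.404. Then 146 x² + x − 12.3 = 0, giving x = 0.287 V (positive root), so V_GS = 0.691 V.
I_D = (V_DD − V_GS)/R = (12.7 − 0.691) / 56.5 = 0.213 mA.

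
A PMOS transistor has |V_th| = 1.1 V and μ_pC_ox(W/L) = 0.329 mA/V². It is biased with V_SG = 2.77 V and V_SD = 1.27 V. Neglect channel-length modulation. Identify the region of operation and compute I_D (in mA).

V_ov = V_SG − |V_th| = 2.77 − 1.1 = 1.67 V.
Since V_SD = 1.27 V < V_ov = 1.67 V, the device is in the triode region.
I_D = k_p [V_ov · V_SD − ½ V_SD²] = 0.329 × [1.67 × 1.27 − 0.5 × 1.27²] = 0.432 mA.

Triode; I_D = 0.432 mA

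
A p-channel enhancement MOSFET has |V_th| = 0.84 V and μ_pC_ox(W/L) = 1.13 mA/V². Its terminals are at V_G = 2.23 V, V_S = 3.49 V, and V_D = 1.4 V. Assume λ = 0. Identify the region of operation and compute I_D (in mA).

Saturation; I_D = 0.0997 mA

V_SG = V_S − V_G = 3.49 − 2.23 = 1.26 V; V_SD = V_S − V_D = 3.49 − 1.4 = 2.09 V.
V_ov = V_SG − |V_th| = 1.26 − 0.84 = 0.42 V.
Since V_SD = 2.09 V ≥ V_ov = 0.42 V, the device is in saturation.
I_D = ½ k_p V_ov² = 0.5 × 1.13 × 0.42² = 0.0997 mA.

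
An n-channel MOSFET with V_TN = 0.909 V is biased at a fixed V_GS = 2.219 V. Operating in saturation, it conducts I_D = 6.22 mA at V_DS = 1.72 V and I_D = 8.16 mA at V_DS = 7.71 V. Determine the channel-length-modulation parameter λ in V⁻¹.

With V_GS fixed, I_D ∝ (1 + λ V_DS) in saturation, so I_D2/I_D1 = (1 + λ V_DS2)/(1 + λ V_DS1).
8.16/6.22 = 1.312 = (1 + 7.71 λ)/(1 + 1.72 λ).
Solving: λ (I_D1 V_DS2 − I_D2 V_DS1) = I_D2 − I_D1, so λ = (8.16 − 6.22) / (6.22 × 7.71 − 8.16 × 1.72) = 1.94 / 33.9 = 0.0572 V⁻¹.

λ = 0.0572 V⁻¹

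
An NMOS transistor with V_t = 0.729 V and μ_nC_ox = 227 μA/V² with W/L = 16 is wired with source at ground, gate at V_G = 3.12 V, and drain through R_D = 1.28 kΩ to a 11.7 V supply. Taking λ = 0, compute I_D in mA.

I_D = 8.14 mA

V_GS = V_G = 3.12 V, so V_ov = 3.12 − 0.729 = 2.39 V.
k_n = μ_nC_ox · (W/L) = 3.632 mA/V².
Assume saturation: I_D = ½ k_n V_ov² = 0.5 × 3.632 × 2.39² = 10.4 mA, giving V_DS = V_DD − I_D R_D = 11.7 − 10.4 × 1.28 = -1.59 V.
But -1.59 V < V_ov = 2.39 V, so the device is actually in triode.
In triode I_D = k_n[V_ov V_DS − ½ V_DS²] and I_D = (V_DD − V_DS)/R_D. Equating: 2.32 V_DS² − 12.12 V_DS + 11.7 = 0, giving V_DS = 1.28 V (the root below V_ov).
I_D = (11.7 − 1.28) / 1.28 = 8.14 mA.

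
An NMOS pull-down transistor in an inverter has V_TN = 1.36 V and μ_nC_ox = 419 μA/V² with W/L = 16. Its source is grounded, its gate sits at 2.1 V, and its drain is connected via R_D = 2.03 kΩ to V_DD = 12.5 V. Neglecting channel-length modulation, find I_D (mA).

I_D = 1.84 mA

V_GS = V_G = 2.1 V, so V_ov = 2.1 − 1.36 = 0.74 V.
k_n = μ_nC_ox · (W/L) = 6.704 mA/V².
Assume saturation: I_D = ½ k_n V_ov² = 0.5 × 6.704 × 0.74² = 1.84 mA, giving V_DS = V_DD − I_D R_D = 12.5 − 1.84 × 2.03 = 8.77 V.
V_DS = 8.77 V ≥ V_ov = 0.74 V, confirming saturation.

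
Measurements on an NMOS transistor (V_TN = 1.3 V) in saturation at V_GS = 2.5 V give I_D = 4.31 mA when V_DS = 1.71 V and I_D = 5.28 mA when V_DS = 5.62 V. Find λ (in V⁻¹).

With V_GS fixed, I_D ∝ (1 + λ V_DS) in saturation, so I_D2/I_D1 = (1 + λ V_DS2)/(1 + λ V_DS1).
5.28/4.31 = 1.225 = (1 + 5.62 λ)/(1 + 1.71 λ).
Solving: λ (I_D1 V_DS2 − I_D2 V_DS1) = I_D2 − I_D1, so λ = (5.28 − 4.31) / (4.31 × 5.62 − 5.28 × 1.71) = 0.97 / 15.2 = 0.0638 V⁻¹.

λ = 0.0638 V⁻¹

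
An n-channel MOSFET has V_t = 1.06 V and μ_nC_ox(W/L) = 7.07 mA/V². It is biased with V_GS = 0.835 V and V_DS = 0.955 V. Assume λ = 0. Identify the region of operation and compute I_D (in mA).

V_GS = 0.835 V < V_t = 1.06 V, so the transistor is in cutoff.

Cutoff; I_D = 0 mA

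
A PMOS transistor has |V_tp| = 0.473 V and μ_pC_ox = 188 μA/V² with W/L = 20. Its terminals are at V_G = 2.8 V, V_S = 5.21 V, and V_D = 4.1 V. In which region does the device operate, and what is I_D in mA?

V_SG = V_S − V_G = 5.21 − 2.8 = 2.41 V; V_SD = V_S − V_D = 5.21 − 4.1 = 1.11 V.
k_p = μ_pC_ox · (W/L) = 3.76 mA/V².
V_ov = V_SG − |V_tp| = 2.41 − 0.473 = 1.94 V.
Since V_SD = 1.11 V < V_ov = 1.94 V, the device is in the triode region.
I_D = k_p [V_ov · V_SD − ½ V_SD²] = 3.76 × [1.94 × 1.11 − 0.5 × 1.11²] = 5.77 mA.

Triode; I_D = 5.77 mA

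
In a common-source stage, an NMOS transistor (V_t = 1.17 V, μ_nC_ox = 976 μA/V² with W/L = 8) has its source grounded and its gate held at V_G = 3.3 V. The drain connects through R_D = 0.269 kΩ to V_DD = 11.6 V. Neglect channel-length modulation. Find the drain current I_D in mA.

V_GS = V_G = 3.3 V, so V_ov = 3.3 − 1.17 = 2.13 V.
k_n = μ_nC_ox · (W/L) = 7.808 mA/V².
Assume saturation: I_D = ½ k_n V_ov² = 0.5 × 7.808 × 2.13² = 17.7 mA, giving V_DS = V_DD − I_D R_D = 11.6 − 17.7 × 0.269 = 6.84 V.
V_DS = 6.84 V ≥ V_ov = 2.13 V, confirming saturation.

I_D = 17.7 mA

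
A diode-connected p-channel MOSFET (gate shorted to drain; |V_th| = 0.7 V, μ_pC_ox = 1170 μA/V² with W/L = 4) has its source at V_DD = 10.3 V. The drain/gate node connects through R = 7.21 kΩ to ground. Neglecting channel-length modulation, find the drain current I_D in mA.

With gate tied to drain, V_SG = V_SD ≥ V_SG − |V_th|, so the device is in saturation.
k_p = μ_pC_ox · (W/L) = 4.68 mA/V².
KCL at the drain: ½ k_p (V_SG − |V_th|)² = (V_DD − V_SG)/R.
Let x = V_SG − 0.7. Then 16.9 x² + x − 9.6 = 0, giving x = 0.725 V (positive root), so V_SG = 1.43 V.
I_D = (V_DD − V_SG)/R = (10.3 − 1.43) / 7.21 = 1.23 mA.

I_D = 1.23 mA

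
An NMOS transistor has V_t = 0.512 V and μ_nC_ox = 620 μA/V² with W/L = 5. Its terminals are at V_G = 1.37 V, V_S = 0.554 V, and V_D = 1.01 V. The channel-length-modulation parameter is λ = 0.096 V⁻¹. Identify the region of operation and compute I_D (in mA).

Saturation; I_D = 0.150 mA

V_GS = V_G − V_S = 1.37 − 0.554 = 0.816 V; V_DS = V_D − V_S = 1.01 − 0.554 = 0.456 V.
k_n = μ_nC_ox · (W/L) = 3.1 mA/V².
V_ov = V_GS − V_t = 0.816 − 0.512 = 0.304 V.
Since V_DS = 0.456 V ≥ V_ov = 0.304 V, the device is in saturation.
I_D = ½ k_n V_ov² (1 + λ V_DS) = 0.5 × 3.1 × 0.304² × (1 + 0.096 × 0.456) = 0.15 mA.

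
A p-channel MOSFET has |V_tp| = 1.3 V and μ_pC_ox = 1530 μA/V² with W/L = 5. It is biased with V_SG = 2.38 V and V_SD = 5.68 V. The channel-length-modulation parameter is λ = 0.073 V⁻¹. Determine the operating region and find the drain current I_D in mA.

Saturation; I_D = 6.31 mA

k_p = μ_pC_ox · (W/L) = 7.65 mA/V².
V_ov = V_SG − |V_tp| = 2.38 − 1.3 = 1.08 V.
Since V_SD = 5.68 V ≥ V_ov = 1.08 V, the device is in saturation.
I_D = ½ k_p V_ov² (1 + λ V_SD) = 0.5 × 7.65 × 1.08² × (1 + 0.073 × 5.68) = 6.31 mA.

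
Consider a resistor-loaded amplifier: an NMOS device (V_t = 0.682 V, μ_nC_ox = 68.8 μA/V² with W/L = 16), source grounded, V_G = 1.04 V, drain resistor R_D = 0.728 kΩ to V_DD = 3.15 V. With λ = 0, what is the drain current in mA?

I_D = 0.0705 mA

V_GS = V_G = 1.04 V, so V_ov = 1.04 − 0.682 = 0.358 V.
k_n = μ_nC_ox · (W/L) = 1.101 mA/V².
Assume saturation: I_D = ½ k_n V_ov² = 0.5 × 1.101 × 0.358² = 0.0705 mA, giving V_DS = V_DD − I_D R_D = 3.15 − 0.0705 × 0.728 = 3.1 V.
V_DS = 3.1 V ≥ V_ov = 0.358 V, confirming saturation.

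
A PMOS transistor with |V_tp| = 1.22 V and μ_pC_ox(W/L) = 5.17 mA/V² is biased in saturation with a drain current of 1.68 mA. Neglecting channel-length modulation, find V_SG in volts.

V_SG = 2.03 V

In saturation I_D = ½ k_p (V_SG − |V_tp|)², so V_SG − |V_tp| = √(2 I_D / k_p) = √(2 × 1.68 / 5.17) = 0.806 V.
V_SG = 1.22 + 0.806 = 2.03 V.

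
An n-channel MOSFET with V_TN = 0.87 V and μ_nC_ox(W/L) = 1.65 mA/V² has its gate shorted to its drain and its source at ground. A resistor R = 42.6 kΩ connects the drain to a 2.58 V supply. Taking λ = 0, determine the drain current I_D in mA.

I_D = 0.0353 mA

With gate tied to drain, V_GS = V_DS ≥ V_GS − V_TN, so the device is in saturation.
KCL at the drain: ½ k_n (V_GS − V_TN)² = (V_DD − V_GS)/R.
Let x = V_GS − 0.87. Then 35.1 x² + x − 1.71 = 0, giving x = 0.207 V (positive root), so V_GS = 1.08 V.
I_D = (V_DD − V_GS)/R = (2.58 − 1.08) / 42.6 = 0.0353 mA.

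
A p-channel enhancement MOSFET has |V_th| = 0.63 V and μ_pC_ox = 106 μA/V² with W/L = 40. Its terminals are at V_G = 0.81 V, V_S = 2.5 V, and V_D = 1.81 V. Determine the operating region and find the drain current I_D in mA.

Triode; I_D = 2.09 mA

V_SG = V_S − V_G = 2.5 − 0.81 = 1.69 V; V_SD = V_S − V_D = 2.5 − 1.81 = 0.69 V.
k_p = μ_pC_ox · (W/L) = 4.24 mA/V².
V_ov = V_SG − |V_th| = 1.69 − 0.63 = 1.06 V.
Since V_SD = 0.69 V < V_ov = 1.06 V, the device is in the triode region.
I_D = k_p [V_ov · V_SD − ½ V_SD²] = 4.24 × [1.06 × 0.69 − 0.5 × 0.69²] = 2.09 mA.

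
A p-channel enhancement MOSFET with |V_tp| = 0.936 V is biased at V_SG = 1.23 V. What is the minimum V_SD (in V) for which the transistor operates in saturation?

V_SD,sat = 0.294 V

The boundary between triode and saturation is V_SD = V_SG − |V_tp| = V_ov.
V_ov = 1.23 − 0.936 = 0.294 V.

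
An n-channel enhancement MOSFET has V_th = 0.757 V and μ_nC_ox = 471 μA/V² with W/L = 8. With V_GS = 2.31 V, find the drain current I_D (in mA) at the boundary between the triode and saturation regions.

At the boundary V_DS = V_ov = V_GS − V_th = 2.31 − 0.757 = 1.55 V.
k_n = μ_nC_ox · (W/L) = 3.768 mA/V².
I_D = ½ k_n V_ov² = 0.5 × 3.768 × 1.55² = 4.54 mA.

I_D = 4.54 mA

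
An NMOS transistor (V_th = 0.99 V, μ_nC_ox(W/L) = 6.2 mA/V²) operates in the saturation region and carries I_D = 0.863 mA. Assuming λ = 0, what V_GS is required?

V_GS = 1.52 V

In saturation I_D = ½ k_n (V_GS − V_th)², so V_GS − V_th = √(2 I_D / k_n) = √(2 × 0.863 / 6.2) = 0.528 V.
V_GS = 0.99 + 0.528 = 1.52 V.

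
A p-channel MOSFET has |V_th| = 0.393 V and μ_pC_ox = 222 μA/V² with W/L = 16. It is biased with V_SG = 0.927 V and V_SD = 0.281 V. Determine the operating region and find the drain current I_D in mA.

k_p = μ_pC_ox · (W/L) = 3.552 mA/V².
V_ov = V_SG − |V_th| = 0.927 − 0.393 = 0.534 V.
Since V_SD = 0.281 V < V_ov = 0.534 V, the device is in the triode region.
I_D = k_p [V_ov · V_SD − ½ V_SD²] = 3.552 × [0.534 × 0.281 − 0.5 × 0.281²] = 0.393 mA.

Triode; I_D = 0.393 mA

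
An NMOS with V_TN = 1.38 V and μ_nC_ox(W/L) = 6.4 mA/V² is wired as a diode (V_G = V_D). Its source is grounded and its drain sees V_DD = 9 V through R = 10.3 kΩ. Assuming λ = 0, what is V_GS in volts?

With gate tied to drain, V_GS = V_DS ≥ V_GS − V_TN, so the device is in saturation.
KCL at the drain: ½ k_n (V_GS − V_TN)² = (V_DD − V_GS)/R.
Let x = V_GS − 1.38. Then 33 x² + x − 7.62 = 0, giving x = 0.466 V (positive root), so V_GS = 1.85 V.
I_D = (V_DD − V_GS)/R = (9 − 1.85) / 10.3 = 0.695 mA.

V_GS = 1.85 V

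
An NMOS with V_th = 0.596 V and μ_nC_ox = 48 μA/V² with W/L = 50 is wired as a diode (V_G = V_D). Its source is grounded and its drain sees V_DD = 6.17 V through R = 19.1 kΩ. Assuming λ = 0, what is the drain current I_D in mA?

I_D = 0.267 mA

With gate tied to drain, V_GS = V_DS ≥ V_GS − V_th, so the device is in saturation.
k_n = μ_nC_ox · (W/L) = 2.4 mA/V².
KCL at the drain: ½ k_n (V_GS − V_th)² = (V_DD − V_GS)/R.
Let x = V_GS − 0.596. Then 22.9 x² + x − 5.574 = 0, giving x = 0.472 V (positive root), so V_GS = 1.07 V.
I_D = (V_DD − V_GS)/R = (6.17 − 1.07) / 19.1 = 0.267 mA.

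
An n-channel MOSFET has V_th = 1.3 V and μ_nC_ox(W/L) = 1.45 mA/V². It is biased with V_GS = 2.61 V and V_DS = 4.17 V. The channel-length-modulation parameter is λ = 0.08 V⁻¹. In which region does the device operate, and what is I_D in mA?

Saturation; I_D = 1.66 mA

V_ov = V_GS − V_th = 2.61 − 1.3 = 1.31 V.
Since V_DS = 4.17 V ≥ V_ov = 1.31 V, the device is in saturation.
I_D = ½ k_n V_ov² (1 + λ V_DS) = 0.5 × 1.45 × 1.31² × (1 + 0.08 × 4.17) = 1.66 mA.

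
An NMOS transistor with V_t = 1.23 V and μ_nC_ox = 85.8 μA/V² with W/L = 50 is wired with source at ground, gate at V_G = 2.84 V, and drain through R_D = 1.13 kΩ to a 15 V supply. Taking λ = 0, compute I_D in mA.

I_D = 5.56 mA

V_GS = V_G = 2.84 V, so V_ov = 2.84 − 1.23 = 1.61 V.
k_n = μ_nC_ox · (W/L) = 4.29 mA/V².
Assume saturation: I_D = ½ k_n V_ov² = 0.5 × 4.29 × 1.61² = 5.56 mA, giving V_DS = V_DD − I_D R_D = 15 − 5.56 × 1.13 = 8.72 V.
V_DS = 8.72 V ≥ V_ov = 1.61 V, confirming saturation.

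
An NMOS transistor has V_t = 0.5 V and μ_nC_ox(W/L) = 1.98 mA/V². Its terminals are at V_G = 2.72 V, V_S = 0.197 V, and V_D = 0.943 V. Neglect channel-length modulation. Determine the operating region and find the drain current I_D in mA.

V_GS = V_G − V_S = 2.72 − 0.197 = 2.52 V; V_DS = V_D − V_S = 0.943 − 0.197 = 0.746 V.
V_ov = V_GS − V_t = 2.52 − 0.5 = 2.02 V.
Since V_DS = 0.746 V < V_ov = 2.02 V, the device is in the triode region.
I_D = k_n [V_ov · V_DS − ½ V_DS²] = 1.98 × [2.02 × 0.746 − 0.5 × 0.746²] = 2.44 mA.

Triode; I_D = 2.44 mA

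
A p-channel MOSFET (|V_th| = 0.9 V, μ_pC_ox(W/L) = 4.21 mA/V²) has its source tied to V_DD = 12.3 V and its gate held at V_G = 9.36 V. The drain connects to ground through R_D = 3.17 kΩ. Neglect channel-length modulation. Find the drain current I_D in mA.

V_SG = V_DD − V_G = 12.3 − 9.36 = 2.94 V, so V_ov = 2.94 − 0.9 = 2.04 V.
Assume saturation: I_D = ½ k_p V_ov² = 0.5 × 4.21 × 2.04² = 8.76 mA, giving V_SD = V_DD − I_D R_D = 12.3 − 8.76 × 3.17 = -15.5 V.
But -15.5 V < V_ov = 2.04 V, so the device is actually in triode.
In triode I_D = k_p[V_ov V_SD − ½ V_SD²] and I_D = (V_DD − V_SD)/R_D. Equating: 6.67 V_SD² − 28.23 V_SD + 12.3 = 0, giving V_SD = 0.493 V (the root below V_ov).
I_D = (12.3 − 0.493) / 3.17 = 3.72 mA.

I_D = 3.72 mA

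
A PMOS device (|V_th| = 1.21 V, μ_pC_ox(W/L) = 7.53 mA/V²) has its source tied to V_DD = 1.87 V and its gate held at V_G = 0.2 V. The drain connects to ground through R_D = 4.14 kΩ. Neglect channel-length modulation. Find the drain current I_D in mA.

I_D = 0.417 mA

V_SG = V_DD − V_G = 1.87 − 0.2 = 1.67 V, so V_ov = 1.67 − 1.21 = 0.46 V.
Assume saturation: I_D = ½ k_p V_ov² = 0.5 × 7.53 × 0.46² = 0.797 mA, giving V_SD = V_DD − I_D R_D = 1.87 − 0.797 × 4.14 = -1.43 V.
But -1.43 V < V_ov = 0.46 V, so the device is actually in triode.
In triode I_D = k_p[V_ov V_SD − ½ V_SD²] and I_D = (V_DD − V_SD)/R_D. Equating: 15.6 V_SD² − 15.34 V_SD + 1.87 = 0, giving V_SD = 0.143 V (the root below V_ov).
I_D = (1.87 − 0.143) / 4.14 = 0.417 mA.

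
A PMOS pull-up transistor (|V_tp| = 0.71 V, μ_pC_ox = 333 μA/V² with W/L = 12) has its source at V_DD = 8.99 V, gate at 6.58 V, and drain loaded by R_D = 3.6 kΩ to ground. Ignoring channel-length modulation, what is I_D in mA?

I_D = 2.39 mA

V_SG = V_DD − V_G = 8.99 − 6.58 = 2.41 V, so V_ov = 2.41 − 0.71 = 1.7 V.
k_p = μ_pC_ox · (W/L) = 3.996 mA/V².
Assume saturation: I_D = ½ k_p V_ov² = 0.5 × 3.996 × 1.7² = 5.77 mA, giving V_SD = V_DD − I_D R_D = 8.99 − 5.77 × 3.6 = -11.8 V.
But -11.8 V < V_ov = 1.7 V, so the device is actually in triode.
In triode I_D = k_p[V_ov V_SD − ½ V_SD²] and I_D = (V_DD − V_SD)/R_D. Equating: 7.19 V_SD² − 25.46 V_SD + 8.99 = 0, giving V_SD = 0.398 V (the root below V_ov).
I_D = (8.99 − 0.398) / 3.6 = 2.39 mA.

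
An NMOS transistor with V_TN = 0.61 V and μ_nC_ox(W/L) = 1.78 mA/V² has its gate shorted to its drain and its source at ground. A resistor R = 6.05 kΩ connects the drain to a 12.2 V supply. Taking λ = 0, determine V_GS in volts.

With gate tied to drain, V_GS = V_DS ≥ V_GS − V_TN, so the device is in saturation.
KCL at the drain: ½ k_n (V_GS − V_TN)² = (V_DD − V_GS)/R.
Let x = V_GS − 0.61. Then 5.38 x² + x − 11.59 = 0, giving x = 1.38 V (positive root), so V_GS = 1.99 V.
I_D = (V_DD − V_GS)/R = (12.2 − 1.99) / 6.05 = 1.69 mA.

V_GS = 1.99 V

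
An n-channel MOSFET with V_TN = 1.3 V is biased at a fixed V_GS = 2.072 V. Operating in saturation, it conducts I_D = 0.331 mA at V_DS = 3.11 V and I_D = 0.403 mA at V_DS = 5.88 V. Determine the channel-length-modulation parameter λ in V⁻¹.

With V_GS fixed, I_D ∝ (1 + λ V_DS) in saturation, so I_D2/I_D1 = (1 + λ V_DS2)/(1 + λ V_DS1).
0.403/0.331 = 1.218 = (1 + 5.88 λ)/(1 + 3.11 λ).
Solving: λ (I_D1 V_DS2 − I_D2 V_DS1) = I_D2 − I_D1, so λ = (0.403 − 0.331) / (0.331 × 5.88 − 0.403 × 3.11) = 0.072 / 0.693 = 0.104 V⁻¹.

λ = 0.104 V⁻¹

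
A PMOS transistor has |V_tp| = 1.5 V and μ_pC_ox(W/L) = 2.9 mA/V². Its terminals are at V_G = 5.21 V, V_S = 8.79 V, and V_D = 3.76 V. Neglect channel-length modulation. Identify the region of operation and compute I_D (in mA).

Saturation; I_D = 6.27 mA

V_SG = V_S − V_G = 8.79 − 5.21 = 3.58 V; V_SD = V_S − V_D = 8.79 − 3.76 = 5.03 V.
V_ov = V_SG − |V_tp| = 3.58 − 1.5 = 2.08 V.
Since V_SD = 5.03 V ≥ V_ov = 2.08 V, the device is in saturation.
I_D = ½ k_p V_ov² = 0.5 × 2.9 × 2.08² = 6.27 mA.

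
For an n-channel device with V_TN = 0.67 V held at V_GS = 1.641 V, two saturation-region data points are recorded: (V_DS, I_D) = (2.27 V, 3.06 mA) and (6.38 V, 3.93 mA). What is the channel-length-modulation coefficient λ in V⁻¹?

λ = 0.0821 V⁻¹

With V_GS fixed, I_D ∝ (1 + λ V_DS) in saturation, so I_D2/I_D1 = (1 + λ V_DS2)/(1 + λ V_DS1).
3.93/3.06 = 1.284 = (1 + 6.38 λ)/(1 + 2.27 λ).
Solving: λ (I_D1 V_DS2 − I_D2 V_DS1) = I_D2 − I_D1, so λ = (3.93 − 3.06) / (3.06 × 6.38 − 3.93 × 2.27) = 0.87 / 10.6 = 0.0821 V⁻¹.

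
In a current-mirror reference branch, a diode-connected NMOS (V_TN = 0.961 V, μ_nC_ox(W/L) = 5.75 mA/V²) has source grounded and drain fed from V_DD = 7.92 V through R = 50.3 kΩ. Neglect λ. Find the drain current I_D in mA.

I_D = 0.134 mA

With gate tied to drain, V_GS = V_DS ≥ V_GS − V_TN, so the device is in saturation.
KCL at the drain: ½ k_n (V_GS − V_TN)² = (V_DD − V_GS)/R.
Let x = V_GS − 0.961. Then 145 x² + x − 6.959 = 0, giving x = 0.216 V (positive root), so V_GS = 1.18 V.
I_D = (V_DD − V_GS)/R = (7.92 − 1.18) / 50.3 = 0.134 mA.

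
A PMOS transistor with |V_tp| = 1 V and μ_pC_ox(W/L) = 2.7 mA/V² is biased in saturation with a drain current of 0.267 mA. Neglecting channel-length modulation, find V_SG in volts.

V_SG = 1.44 V

In saturation I_D = ½ k_p (V_SG − |V_tp|)², so V_SG − |V_tp| = √(2 I_D / k_p) = √(2 × 0.267 / 2.7) = 0.445 V.
V_SG = 1 + 0.445 = 1.44 V.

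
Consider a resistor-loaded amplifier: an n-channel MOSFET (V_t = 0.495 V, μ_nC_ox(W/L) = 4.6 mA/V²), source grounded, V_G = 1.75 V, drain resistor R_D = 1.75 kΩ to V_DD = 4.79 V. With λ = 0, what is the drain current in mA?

V_GS = V_G = 1.75 V, so V_ov = 1.75 − 0.495 = 1.25 V.
Assume saturation: I_D = ½ k_n V_ov² = 0.5 × 4.6 × 1.25² = 3.62 mA, giving V_DS = V_DD − I_D R_D = 4.79 − 3.62 × 1.75 = -1.55 V.
But -1.55 V < V_ov = 1.25 V, so the device is actually in triode.
In triode I_D = k_n[V_ov V_DS − ½ V_DS²] and I_D = (V_DD − V_DS)/R_D. Equating: 4.02 V_DS² − 11.1 V_DS + 4.79 = 0, giving V_DS = 0.535 V (the root below V_ov).
I_D = (4.79 − 0.535) / 1.75 = 2.43 mA.

I_D = 2.43 mA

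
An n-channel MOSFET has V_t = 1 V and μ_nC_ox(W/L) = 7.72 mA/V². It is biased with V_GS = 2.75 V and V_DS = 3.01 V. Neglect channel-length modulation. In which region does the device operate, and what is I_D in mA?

Saturation; I_D = 11.8 mA

V_ov = V_GS − V_t = 2.75 − 1 = 1.75 V.
Since V_DS = 3.01 V ≥ V_ov = 1.75 V, the device is in saturation.
I_D = ½ k_n V_ov² = 0.5 × 7.72 × 1.75² = 11.8 mA.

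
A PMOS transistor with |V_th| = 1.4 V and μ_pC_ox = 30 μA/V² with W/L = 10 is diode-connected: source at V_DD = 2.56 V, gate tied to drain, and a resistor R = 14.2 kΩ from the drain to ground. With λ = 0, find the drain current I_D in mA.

I_D = 0.0437 mA

With gate tied to drain, V_SG = V_SD ≥ V_SG − |V_th|, so the device is in saturation.
k_p = μ_pC_ox · (W/L) = 0.3 mA/V².
KCL at the drain: ½ k_p (V_SG − |V_th|)² = (V_DD − V_SG)/R.
Let x = V_SG − 1.4. Then 2.13 x² + x − 1.16 = 0, giving x = 0.54 V (positive root), so V_SG = 1.94 V.
I_D = (V_DD − V_SG)/R = (2.56 − 1.94) / 14.2 = 0.0437 mA.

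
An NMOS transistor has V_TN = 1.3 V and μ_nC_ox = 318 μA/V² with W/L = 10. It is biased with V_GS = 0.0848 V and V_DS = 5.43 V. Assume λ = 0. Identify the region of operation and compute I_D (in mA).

V_GS = 0.0848 V < V_TN = 1.3 V, so the transistor is in cutoff.

Cutoff; I_D = 0 mA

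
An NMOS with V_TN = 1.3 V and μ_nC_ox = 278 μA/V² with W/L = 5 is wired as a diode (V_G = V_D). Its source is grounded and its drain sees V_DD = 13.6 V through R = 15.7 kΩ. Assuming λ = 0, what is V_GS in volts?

V_GS = 2.32 V

With gate tied to drain, V_GS = V_DS ≥ V_GS − V_TN, so the device is in saturation.
k_n = μ_nC_ox · (W/L) = 1.39 mA/V².
KCL at the drain: ½ k_n (V_GS − V_TN)² = (V_DD − V_GS)/R.
Let x = V_GS − 1.3. Then 10.9 x² + x − 12.3 = 0, giving x = 1.02 V (positive root), so V_GS = 2.32 V.
I_D = (V_DD − V_GS)/R = (13.6 − 2.32) / 15.7 = 0.719 mA.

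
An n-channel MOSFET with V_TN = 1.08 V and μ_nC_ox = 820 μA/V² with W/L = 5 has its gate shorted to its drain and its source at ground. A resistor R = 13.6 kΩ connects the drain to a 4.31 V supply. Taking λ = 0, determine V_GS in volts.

V_GS = 1.40 V

With gate tied to drain, V_GS = V_DS ≥ V_GS − V_TN, so the device is in saturation.
k_n = μ_nC_ox · (W/L) = 4.1 mA/V².
KCL at the drain: ½ k_n (V_GS − V_TN)² = (V_DD − V_GS)/R.
Let x = V_GS − 1.08. Then 27.9 x² + x − 3.23 = 0, giving x = 0.323 V (positive root), so V_GS = 1.4 V.
I_D = (V_DD − V_GS)/R = (4.31 − 1.4) / 13.6 = 0.214 mA.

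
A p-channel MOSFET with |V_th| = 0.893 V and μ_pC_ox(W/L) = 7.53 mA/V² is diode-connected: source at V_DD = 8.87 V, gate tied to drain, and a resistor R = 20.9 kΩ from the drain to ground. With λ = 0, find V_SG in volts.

V_SG = 1.21 V

With gate tied to drain, V_SG = V_SD ≥ V_SG − |V_th|, so the device is in saturation.
KCL at the drain: ½ k_p (V_SG − |V_th|)² = (V_DD − V_SG)/R.
Let x = V_SG − 0.893. Then 78.7 x² + x − 7.977 = 0, giving x = 0.312 V (positive root), so V_SG = 1.21 V.
I_D = (V_DD − V_SG)/R = (8.87 − 1.21) / 20.9 = 0.367 mA.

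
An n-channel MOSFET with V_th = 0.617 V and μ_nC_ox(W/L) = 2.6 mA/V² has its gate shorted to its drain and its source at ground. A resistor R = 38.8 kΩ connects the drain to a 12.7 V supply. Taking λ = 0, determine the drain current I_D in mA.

With gate tied to drain, V_GS = V_DS ≥ V_GS − V_th, so the device is in saturation.
KCL at the drain: ½ k_n (V_GS − V_th)² = (V_DD − V_GS)/R.
Let x = V_GS − 0.617. Then 50.4 x² + x − 12.08 = 0, giving x = 0.48 V (positive root), so V_GS = 1.1 V.
I_D = (V_DD − V_GS)/R = (12.7 − 1.1) / 38.8 = 0.299 mA.

I_D = 0.299 mA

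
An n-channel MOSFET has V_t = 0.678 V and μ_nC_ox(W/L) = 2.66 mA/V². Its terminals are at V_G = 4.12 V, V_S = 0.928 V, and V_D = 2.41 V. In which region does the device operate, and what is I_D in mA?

V_GS = V_G − V_S = 4.12 − 0.928 = 3.19 V; V_DS = V_D − V_S = 2.41 − 0.928 = 1.48 V.
V_ov = V_GS − V_t = 3.19 − 0.678 = 2.51 V.
Since V_DS = 1.48 V < V_ov = 2.51 V, the device is in the triode region.
I_D = k_n [V_ov · V_DS − ½ V_DS²] = 2.66 × [2.51 × 1.48 − 0.5 × 1.48²] = 6.99 mA.

Triode; I_D = 6.99 mA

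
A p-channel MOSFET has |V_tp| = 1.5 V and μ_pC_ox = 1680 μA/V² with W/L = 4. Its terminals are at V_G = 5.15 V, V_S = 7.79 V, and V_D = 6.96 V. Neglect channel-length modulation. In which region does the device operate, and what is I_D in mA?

V_SG = V_S − V_G = 7.79 − 5.15 = 2.64 V; V_SD = V_S − V_D = 7.79 − 6.96 = 0.83 V.
k_p = μ_pC_ox · (W/L) = 6.72 mA/V².
V_ov = V_SG − |V_tp| = 2.64 − 1.5 = 1.14 V.
Since V_SD = 0.83 V < V_ov = 1.14 V, the device is in the triode region.
I_D = k_p [V_ov · V_SD − ½ V_SD²] = 6.72 × [1.14 × 0.83 − 0.5 × 0.83²] = 4.04 mA.

Triode; I_D = 4.04 mA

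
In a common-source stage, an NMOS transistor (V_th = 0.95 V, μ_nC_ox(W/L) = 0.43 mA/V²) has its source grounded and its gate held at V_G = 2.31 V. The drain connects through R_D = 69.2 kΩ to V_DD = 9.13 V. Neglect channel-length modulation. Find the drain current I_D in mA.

I_D = 0.128 mA

V_GS = V_G = 2.31 V, so V_ov = 2.31 − 0.95 = 1.36 V.
Assume saturation: I_D = ½ k_n V_ov² = 0.5 × 0.43 × 1.36² = 0.398 mA, giving V_DS = V_DD − I_D R_D = 9.13 − 0.398 × 69.2 = -18.4 V.
But -18.4 V < V_ov = 1.36 V, so the device is actually in triode.
In triode I_D = k_n[V_ov V_DS − ½ V_DS²] and I_D = (V_DD − V_DS)/R_D. Equating: 14.9 V_DS² − 41.47 V_DS + 9.13 = 0, giving V_DS = 0.241 V (the root below V_ov).
I_D = (9.13 − 0.241) / 69.2 = 0.128 mA.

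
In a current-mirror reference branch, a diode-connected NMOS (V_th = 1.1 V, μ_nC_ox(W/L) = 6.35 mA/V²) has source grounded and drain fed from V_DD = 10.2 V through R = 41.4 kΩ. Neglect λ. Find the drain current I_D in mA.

With gate tied to drain, V_GS = V_DS ≥ V_GS − V_th, so the device is in saturation.
KCL at the drain: ½ k_n (V_GS − V_th)² = (V_DD − V_GS)/R.
Let x = V_GS − 1.1. Then 131 x² + x − 9.1 = 0, giving x = 0.259 V (positive root), so V_GS = 1.36 V.
I_D = (V_DD − V_GS)/R = (10.2 − 1.36) / 41.4 = 0.214 mA.

I_D = 0.214 mA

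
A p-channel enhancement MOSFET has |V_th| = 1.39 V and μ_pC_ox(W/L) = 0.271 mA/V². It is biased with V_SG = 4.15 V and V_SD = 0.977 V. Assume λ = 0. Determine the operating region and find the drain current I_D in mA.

V_ov = V_SG − |V_th| = 4.15 − 1.39 = 2.76 V.
Since V_SD = 0.977 V < V_ov = 2.76 V, the device is in the triode region.
I_D = k_p [V_ov · V_SD − ½ V_SD²] = 0.271 × [2.76 × 0.977 − 0.5 × 0.977²] = 0.601 mA.

Triode; I_D = 0.601 mA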